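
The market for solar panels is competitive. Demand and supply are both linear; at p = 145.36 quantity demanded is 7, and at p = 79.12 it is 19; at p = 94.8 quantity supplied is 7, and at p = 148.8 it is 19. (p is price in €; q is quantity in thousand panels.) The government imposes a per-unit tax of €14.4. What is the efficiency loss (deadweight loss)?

Demand slope = (79.12 − 145.36)/(19 − 7) = −5.52, so p = 184 − 5.52q.
Supply slope = (148.8 − 94.8)/(19 − 7) = 4.5, so p = 63.3 + 4.5q.
Competitive equilibrium: 184 − 5.52q = 63.3 + 4.5q → q* = 12.0459, p* = 117.5066.
With the tax, the buyer price exceeds the seller price by 14.4: (184 − 5.52q) − (63.3 + 4.5q) = 14.4 → q' = 10.6088.
Δq = 12.0459 − 10.6088 = 1.4371; the wedge equals the tax, 14.4.
Deadweight loss = ½ × 1.4371 × 14.4 = €10.35 thousand.

€10.35 thousand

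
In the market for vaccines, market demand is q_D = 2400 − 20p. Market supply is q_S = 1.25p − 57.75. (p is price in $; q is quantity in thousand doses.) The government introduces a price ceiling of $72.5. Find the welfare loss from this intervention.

$1236.94 thousand

In inverse form: demand p = 120 − 0.05q, supply p = 46.2 + 0.8q.
Competitive equilibrium: 120 − 0.05q = 46.2 + 0.8q → q* = 86.8235, p* = 115.6588.
At the ceiling p = 72.5, quantity supplied = (72.5 − 46.2)/0.8 = 32.875.
Willingness to pay at q' = 32.875: 120 − 0.05·32.875 = 118.3563.
Δq = 86.8235 − 32.875 = 53.9485; wedge = 118.3563 − 72.5 = 45.8563.
Deadweight loss = ½ × 53.9485 × 45.8563 = $1236.94 thousand.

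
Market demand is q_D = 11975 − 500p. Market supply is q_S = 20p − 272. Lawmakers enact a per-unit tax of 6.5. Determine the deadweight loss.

In inverse form: demand p = 23.95 − 0.002q, supply p = 13.6 + 0.05q.
Competitive equilibrium: 23.95 − 0.002q = 13.6 + 0.05q → q* = 199.0385, p* = 23.5519.
With the tax, the buyer price exceeds the seller price by 6.5: (23.95 − 0.002q) − (13.6 + 0.05q) = 6.5 → q' = 74.0385.
Δq = 199.0385 − 74.0385 = 125; the wedge equals the tax, 6.5.
The triangle = ½ × 125 × 6.5 = 406.25.

406.25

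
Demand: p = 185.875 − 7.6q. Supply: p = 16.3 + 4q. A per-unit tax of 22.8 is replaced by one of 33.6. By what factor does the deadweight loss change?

Competitive equilibrium: 185.875 − 7.6q = 16.3 + 4q → q* = 14.6185, p* = 74.7741.
For a per-unit tax t: Δq = t/11.6, so DWL = ½·t·(t/11.6) = t²/23.2.
At t = 22.8: DWL = 22.407. At t = 33.6: DWL = 48.662.
Ratio = (33.6/22.8)² = 2.172.

2.172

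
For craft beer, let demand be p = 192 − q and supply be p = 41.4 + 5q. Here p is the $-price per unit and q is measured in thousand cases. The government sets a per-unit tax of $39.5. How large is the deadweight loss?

Competitive equilibrium: 192 − q = 41.4 + 5q → q* = 25.1, p* = 166.9.
With the tax, the buyer price exceeds the seller price by 39.5: (192 − q) − (41.4 + 5q) = 39.5 → q' = 18.5167.
Δq = 25.1 − 18.5167 = 6.5833; the wedge equals the tax, 39.5.
Welfare loss = ½ × 6.5833 × 39.5 = $130.02 thousand.

$130.02 thousand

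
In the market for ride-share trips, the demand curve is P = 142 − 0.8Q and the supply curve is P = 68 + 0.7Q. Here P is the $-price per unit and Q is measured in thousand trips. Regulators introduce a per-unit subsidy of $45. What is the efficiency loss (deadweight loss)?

$675 thousand

Competitive equilibrium: 142 − 0.8Q = 68 + 0.7Q → Q* = 49.3333, P* = 102.5333.
The subsidy lowers effective supply by 45: P = 23 + 0.7Q.
New quantity: 142 − 0.8Q = 23 + 0.7Q → Q' = 79.3333.
Overproduction ΔQ = 79.3333 − 49.3333 = 30; wedge = subsidy = 45.
Deadweight loss = ½ × 30 × 45 = $675 thousand.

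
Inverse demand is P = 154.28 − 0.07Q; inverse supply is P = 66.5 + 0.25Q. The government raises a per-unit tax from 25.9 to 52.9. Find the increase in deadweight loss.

3324.375

Competitive equilibrium: 154.28 − 0.07Q = 66.5 + 0.25Q → Q* = 274.3125, P* = 135.0781.
For a per-unit tax t: ΔQ = t/0.32, so DWL = ½·t·(t/0.32) = t²/0.64.
At t = 25.9: DWL = 1048.141. At t = 52.9: DWL = 4372.516.
Increase = 4372.516 − 1048.141 = 3324.375.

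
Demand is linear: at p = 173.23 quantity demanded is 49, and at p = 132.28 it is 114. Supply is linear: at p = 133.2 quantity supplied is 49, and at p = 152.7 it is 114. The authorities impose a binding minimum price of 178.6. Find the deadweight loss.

Demand slope = (132.28 − 173.23)/(114 − 49) = −0.63, so p = 204.1 − 0.63q.
Supply slope = (152.7 − 133.2)/(114 − 49) = 0.3, so p = 118.5 + 0.3q.
Competitive equilibrium: 204.1 − 0.63q = 118.5 + 0.3q → q* = 92.043, p* = 146.1129.
At the floor p = 178.6, quantity demanded = (204.1 − 178.6)/0.63 = 40.4762.
Sellers' marginal cost at q' = 40.4762: 118.5 + 0.3·40.4762 = 130.6429.
Δq = 92.043 − 40.4762 = 51.5668; wedge = 178.6 − 130.6429 = 47.9571.
The triangle = ½ × 51.5668 × 47.9571 = 1236.50.

1236.50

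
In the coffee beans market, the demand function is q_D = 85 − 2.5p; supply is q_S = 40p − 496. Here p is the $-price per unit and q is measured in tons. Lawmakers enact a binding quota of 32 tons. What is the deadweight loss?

In inverse form: demand p = 34 − 0.4q, supply p = 12.4 + 0.025q.
Competitive equilibrium: 34 − 0.4q = 12.4 + 0.025q → q* = 50.8235, p* = 13.6706.
At q = 32: demand price = 34 − 0.4·32 = 21.2; supply price = 12.4 + 0.025·32 = 13.2.
Δq = 50.8235 − 32 = 18.8235; wedge = 21.2 − 13.2 = 8.
The triangle = ½ × 18.8235 × 8 = $75.29.

$75.29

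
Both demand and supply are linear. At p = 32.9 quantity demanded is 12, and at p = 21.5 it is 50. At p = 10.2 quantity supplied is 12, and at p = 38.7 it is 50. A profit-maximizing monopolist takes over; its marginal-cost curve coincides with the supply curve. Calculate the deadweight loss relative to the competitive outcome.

Demand slope = (21.5 − 32.9)/(50 − 12) = −0.3, so p = 36.5 − 0.3q.
Supply slope = (38.7 − 10.2)/(50 − 12) = 0.75, so p = 1.2 + 0.75q.
Competitive equilibrium: 36.5 − 0.3q = 1.2 + 0.75q → q* = 33.619, p* = 26.4143.
Marginal revenue: MR = 36.5 − 0.6q. Set MR = MC: 36.5 − 0.6q = 1.2 + 0.75q → q_m = 26.1481.
Price p_m = 36.5 − 0.3·26.1481 = 28.6556; MC(q_m) = 1.2 + 0.75·26.1481 = 20.8111.
Competitive q* = 33.619, so Δq = 7.4709; wedge = 28.6556 − 20.8111 = 7.8445.
Deadweight loss = ½ × 7.4709 × 7.8445 = 29.30.

29.30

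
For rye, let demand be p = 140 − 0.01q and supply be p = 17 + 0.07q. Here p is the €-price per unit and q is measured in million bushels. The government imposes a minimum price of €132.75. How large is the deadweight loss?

Competitive equilibrium: 140 − 0.01q = 17 + 0.07q → q* = 1537.5, p* = 124.625.
At the floor p = 132.75, quantity demanded = (140 − 132.75)/0.01 = 725.
Sellers' marginal cost at q' = 725: 17 + 0.07·725 = 67.75.
Δq = 1537.5 − 725 = 812.5; wedge = 132.75 − 67.75 = 65.
DWL = ½ × 812.5 × 65 = €26406.25 million.

€26406.25 million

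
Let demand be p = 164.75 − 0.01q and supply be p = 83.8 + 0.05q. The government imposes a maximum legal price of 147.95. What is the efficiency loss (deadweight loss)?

131.34

Competitive equilibrium: 164.75 − 0.01q = 83.8 + 0.05q → q* = 1349.1667, p* = 151.2583.
At the ceiling p = 147.95, quantity supplied = (147.95 − 83.8)/0.05 = 1283.
Willingness to pay at q' = 1283: 164.75 − 0.01·1283 = 151.92.
Δq = 1349.1667 − 1283 = 66.1667; wedge = 151.92 − 147.95 = 3.97.
Welfare loss = ½ × 66.1667 × 3.97 = 131.34.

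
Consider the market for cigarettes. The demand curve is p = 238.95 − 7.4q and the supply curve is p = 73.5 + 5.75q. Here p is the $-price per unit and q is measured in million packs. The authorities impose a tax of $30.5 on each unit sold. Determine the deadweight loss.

$35.37 million

Competitive equilibrium: 238.95 − 7.4q = 73.5 + 5.75q → q* = 12.5817, p* = 145.8451.
With the tax, the buyer price exceeds the seller price by 30.5: (238.95 − 7.4q) − (73.5 + 5.75q) = 30.5 → q' = 10.2624.
Δq = 12.5817 − 10.2624 = 2.3193; the wedge equals the tax, 30.5.
Welfare loss = ½ × 2.3193 × 30.5 = $35.37 million.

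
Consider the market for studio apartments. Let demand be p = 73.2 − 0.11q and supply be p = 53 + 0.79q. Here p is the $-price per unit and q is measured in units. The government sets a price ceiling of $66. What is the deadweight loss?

Competitive equilibrium: 73.2 − 0.11q = 53 + 0.79q → q* = 22.4444, p* = 70.7311.
At the ceiling p = 66, quantity supplied = (66 − 53)/0.79 = 16.4557.
Willingness to pay at q' = 16.4557: 73.2 − 0.11·16.4557 = 71.3899.
Δq = 22.4444 − 16.4557 = 5.9887; wedge = 71.3899 − 66 = 5.3899.
Deadweight loss = ½ × 5.9887 × 5.3899 = $16.14.

$16.14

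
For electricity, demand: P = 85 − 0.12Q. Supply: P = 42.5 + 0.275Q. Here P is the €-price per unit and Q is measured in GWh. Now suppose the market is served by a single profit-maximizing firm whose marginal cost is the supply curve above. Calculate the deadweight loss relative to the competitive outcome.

Competitive equilibrium: 85 − 0.12Q = 42.5 + 0.275Q → Q* = 107.5949, P* = 72.0886.
Marginal revenue: MR = 85 − 0.24Q. Set MR = MC: 85 − 0.24Q = 42.5 + 0.275Q → Q_m = 82.5243.
Price P_m = 85 − 0.12·82.5243 = 75.0971; MC(Q_m) = 42.5 + 0.275·82.5243 = 65.1942.
Competitive Q* = 107.5949, so ΔQ = 25.0706; wedge = 75.0971 − 65.1942 = 9.9029.
The triangle = ½ × 25.0706 × 9.9029 = €124.14.

€124.14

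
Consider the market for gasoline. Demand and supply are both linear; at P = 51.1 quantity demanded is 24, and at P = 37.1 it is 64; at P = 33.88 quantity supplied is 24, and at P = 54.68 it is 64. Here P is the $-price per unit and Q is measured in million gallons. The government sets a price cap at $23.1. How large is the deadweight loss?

$714.35 million

Demand slope = (37.1 − 51.1)/(64 − 24) = −0.35, so P = 59.5 − 0.35Q.
Supply slope = (54.68 − 33.88)/(64 − 24) = 0.52, so P = 21.4 + 0.52Q.
Competitive equilibrium: 59.5 − 0.35Q = 21.4 + 0.52Q → Q* = 43.7931, P* = 44.1724.
At the ceiling P = 23.1, quantity supplied = (23.1 − 21.4)/0.52 = 3.2692.
Willingness to pay at Q' = 3.2692: 59.5 − 0.35·3.2692 = 58.3558.
ΔQ = 43.7931 − 3.2692 = 40.5239; wedge = 58.3558 − 23.1 = 35.2558.
Welfare loss = ½ × 40.5239 × 35.2558 = $714.35 million.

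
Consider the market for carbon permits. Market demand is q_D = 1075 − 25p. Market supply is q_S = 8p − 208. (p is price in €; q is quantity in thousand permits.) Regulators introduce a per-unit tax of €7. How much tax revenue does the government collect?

€424.24 thousand

In inverse form: demand p = 43 − 0.04q, supply p = 26 + 0.125q.
Competitive equilibrium: 43 − 0.04q = 26 + 0.125q → q* = 103.0303, p* = 38.8788.
With the tax, the buyer price exceeds the seller price by 7: (43 − 0.04q) − (26 + 0.125q) = 7 → q' = 60.6061.
Tax revenue = 7 × 60.6061 = €424.24 thousand.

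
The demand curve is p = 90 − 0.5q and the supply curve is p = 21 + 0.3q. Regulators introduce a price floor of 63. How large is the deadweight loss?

416.025

Competitive equilibrium: 90 − 0.5q = 21 + 0.3q → q* = 86.25, p* = 46.875.
At the floor p = 63, quantity demanded = (90 − 63)/0.5 = 54.
Sellers' marginal cost at q' = 54: 21 + 0.3·54 = 37.2.
Δq = 86.25 − 54 = 32.25; wedge = 63 − 37.2 = 25.8.
DWL = ½ × 32.25 × 25.8 = 416.025.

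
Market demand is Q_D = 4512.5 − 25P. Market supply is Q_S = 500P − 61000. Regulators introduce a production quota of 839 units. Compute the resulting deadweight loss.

6441.91

In inverse form: demand P = 180.5 − 0.04Q, supply P = 122 + 0.002Q.
Competitive equilibrium: 180.5 − 0.04Q = 122 + 0.002Q → Q* = 1392.8571, P* = 124.7857.
At Q = 839: demand price = 180.5 − 0.04·839 = 146.94; supply price = 122 + 0.002·839 = 123.678.
ΔQ = 1392.8571 − 839 = 553.8571; wedge = 146.94 − 123.678 = 23.262.
Welfare loss = ½ × 553.8571 × 23.262 = 6441.91.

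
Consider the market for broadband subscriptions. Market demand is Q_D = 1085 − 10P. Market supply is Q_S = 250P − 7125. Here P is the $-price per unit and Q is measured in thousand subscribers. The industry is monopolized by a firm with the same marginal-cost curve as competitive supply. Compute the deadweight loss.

In inverse form: demand P = 108.5 − 0.1Q, supply P = 28.5 + 0.004Q.
Competitive equilibrium: 108.5 − 0.1Q = 28.5 + 0.004Q → Q* = 769.2308, P* = 31.5769.
Marginal revenue: MR = 108.5 − 0.2Q. Set MR = MC: 108.5 − 0.2Q = 28.5 + 0.004Q → Q_m = 392.1569.
Price P_m = 108.5 − 0.1·392.1569 = 69.2843; MC(Q_m) = 28.5 + 0.004·392.1569 = 30.0686.
Competitive Q* = 769.2308, so ΔQ = 377.0739; wedge = 69.2843 − 30.0686 = 39.2157.
Deadweight loss = ½ × 377.0739 × 39.2157 = $7393.61 thousand.

$7393.61 thousand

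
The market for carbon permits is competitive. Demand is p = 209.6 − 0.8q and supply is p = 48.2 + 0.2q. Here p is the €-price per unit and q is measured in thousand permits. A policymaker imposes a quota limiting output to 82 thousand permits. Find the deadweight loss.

Competitive equilibrium: 209.6 − 0.8q = 48.2 + 0.2q → q* = 161.4, p* = 80.48.
At q = 82: demand price = 209.6 − 0.8·82 = 144; supply price = 48.2 + 0.2·82 = 64.6.
Δq = 161.4 − 82 = 79.4; wedge = 144 − 64.6 = 79.4.
Deadweight loss = ½ × 79.4 × 79.4 = €3152.18 thousand.

€3152.18 thousand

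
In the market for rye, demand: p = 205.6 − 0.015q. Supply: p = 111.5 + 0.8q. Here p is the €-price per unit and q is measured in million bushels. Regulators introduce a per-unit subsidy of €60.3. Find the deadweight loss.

€2230.73 million

Competitive equilibrium: 205.6 − 0.015q = 111.5 + 0.8q → q* = 115.4601, p* = 203.8681.
The subsidy lowers effective supply by 60.3: p = 51.2 + 0.8q.
New quantity: 205.6 − 0.015q = 51.2 + 0.8q → q' = 189.4479.
Overproduction Δq = 189.4479 − 115.4601 = 73.9878; wedge = subsidy = 60.3.
The triangle = ½ × 73.9878 × 60.3 = €2230.73 million.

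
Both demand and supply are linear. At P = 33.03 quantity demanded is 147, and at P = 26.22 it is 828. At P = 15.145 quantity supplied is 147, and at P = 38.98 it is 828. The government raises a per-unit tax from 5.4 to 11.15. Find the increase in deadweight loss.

1057.36

Demand slope = (26.22 − 33.03)/(828 − 147) = −0.01, so P = 34.5 − 0.01Q.
Supply slope = (38.98 − 15.145)/(828 − 147) = 0.035, so P = 10 + 0.035Q.
Competitive equilibrium: 34.5 − 0.01Q = 10 + 0.035Q → Q* = 544.4444, P* = 29.0556.
For a per-unit tax t: ΔQ = t/0.045, so DWL = ½·t·(t/0.045) = t²/0.09.
At t = 5.4: DWL = 324. At t = 11.15: DWL = 1381.361.
Increase = 1381.361 − 324 = 1057.36.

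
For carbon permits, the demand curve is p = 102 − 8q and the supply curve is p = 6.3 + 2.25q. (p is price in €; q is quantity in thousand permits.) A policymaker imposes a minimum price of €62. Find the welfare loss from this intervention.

Competitive equilibrium: 102 − 8q = 6.3 + 2.25q → q* = 9.3366, p* = 27.3073.
At the floor p = 62, quantity demanded = (102 − 62)/8 = 5.
Sellers' marginal cost at q' = 5: 6.3 + 2.25·5 = 17.55.
Δq = 9.3366 − 5 = 4.3366; wedge = 62 − 17.55 = 44.45.
Welfare loss = ½ × 4.3366 × 44.45 = €96.38 thousand.

€96.38 thousand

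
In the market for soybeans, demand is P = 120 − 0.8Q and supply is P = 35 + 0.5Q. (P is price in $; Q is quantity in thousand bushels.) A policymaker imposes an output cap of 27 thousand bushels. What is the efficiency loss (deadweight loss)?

Competitive equilibrium: 120 − 0.8Q = 35 + 0.5Q → Q* = 65.3846, P* = 67.6923.
At Q = 27: demand price = 120 − 0.8·27 = 98.4; supply price = 35 + 0.5·27 = 48.5.
ΔQ = 65.3846 − 27 = 38.3846; wedge = 98.4 − 48.5 = 49.9.
Welfare loss = ½ × 38.3846 × 49.9 = $957.70 thousand.

$957.70 thousand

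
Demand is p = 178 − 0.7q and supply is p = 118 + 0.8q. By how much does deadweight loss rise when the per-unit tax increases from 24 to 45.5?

498.08

Competitive equilibrium: 178 − 0.7q = 118 + 0.8q → q* = 40, p* = 150.
For a per-unit tax t: Δq = t/1.5, so DWL = ½·t·(t/1.5) = t²/3.
At t = 24: DWL = 192. At t = 45.5: DWL = 690.083.
Increase = 690.083 − 192 = 498.08.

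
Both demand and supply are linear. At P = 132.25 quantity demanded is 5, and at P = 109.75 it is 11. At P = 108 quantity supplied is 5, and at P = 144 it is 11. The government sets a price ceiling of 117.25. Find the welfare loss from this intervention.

Demand slope = (109.75 − 132.25)/(11 − 5) = −3.75, so P = 151 − 3.75Q.
Supply slope = (144 − 108)/(11 − 5) = 6, so P = 78 + 6Q.
Competitive equilibrium: 151 − 3.75Q = 78 + 6Q → Q* = 7.4872, P* = 122.9231.
At the ceiling P = 117.25, quantity supplied = (117.25 − 78)/6 = 6.5417.
Willingness to pay at Q' = 6.5417: 151 − 3.75·6.5417 = 126.4686.
ΔQ = 7.4872 − 6.5417 = 0.9455; wedge = 126.4686 − 117.25 = 9.2186.
The triangle = ½ × 0.9455 × 9.2186 = 4.36.

4.36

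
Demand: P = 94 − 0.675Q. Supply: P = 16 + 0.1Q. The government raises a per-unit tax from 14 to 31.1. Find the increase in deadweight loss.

Competitive equilibrium: 94 − 0.675Q = 16 + 0.1Q → Q* = 100.6452, P* = 26.0645.
For a per-unit tax t: ΔQ = t/0.775, so DWL = ½·t·(t/0.775) = t²/1.55.
At t = 14: DWL = 126.452. At t = 31.1: DWL = 624.006.
Increase = 624.006 − 126.452 = 497.55.

497.55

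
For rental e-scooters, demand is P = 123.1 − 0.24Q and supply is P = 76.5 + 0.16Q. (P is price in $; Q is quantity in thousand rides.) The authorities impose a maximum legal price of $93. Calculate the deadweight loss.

$35.78 thousand

Competitive equilibrium: 123.1 − 0.24Q = 76.5 + 0.16Q → Q* = 116.5, P* = 95.14.
At the ceiling P = 93, quantity supplied = (93 − 76.5)/0.16 = 103.125.
Willingness to pay at Q' = 103.125: 123.1 − 0.24·103.125 = 98.35.
ΔQ = 116.5 − 103.125 = 13.375; wedge = 98.35 − 93 = 5.35.
Welfare loss = ½ × 13.375 × 5.35 = $35.78 thousand.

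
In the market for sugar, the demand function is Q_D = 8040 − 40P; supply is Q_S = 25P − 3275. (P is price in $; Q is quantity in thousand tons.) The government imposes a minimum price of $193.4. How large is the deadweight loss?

In inverse form: demand P = 201 − 0.025Q, supply P = 131 + 0.04Q.
Competitive equilibrium: 201 − 0.025Q = 131 + 0.04Q → Q* = 1076.9231, P* = 174.0769.
At the floor P = 193.4, quantity demanded = (201 − 193.4)/0.025 = 304.
Sellers' marginal cost at Q' = 304: 131 + 0.04·304 = 143.16.
ΔQ = 1076.9231 − 304 = 772.9231; wedge = 193.4 − 143.16 = 50.24.
Welfare loss = ½ × 772.9231 × 50.24 = $19415.83 thousand.

$19415.83 thousand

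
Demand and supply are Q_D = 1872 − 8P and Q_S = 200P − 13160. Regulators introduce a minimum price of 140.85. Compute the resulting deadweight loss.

In inverse form: demand P = 234 − 0.125Q, supply P = 65.8 + 0.005Q.
Competitive equilibrium: 234 − 0.125Q = 65.8 + 0.005Q → Q* = 1293.8462, P* = 72.2692.
At the floor P = 140.85, quantity demanded = (234 − 140.85)/0.125 = 745.2.
Sellers' marginal cost at Q' = 745.2: 65.8 + 0.005·745.2 = 69.526.
ΔQ = 1293.8462 − 745.2 = 548.6462; wedge = 140.85 − 69.526 = 71.324.
Deadweight loss = ½ × 548.6462 × 71.324 = 19565.82.

19565.82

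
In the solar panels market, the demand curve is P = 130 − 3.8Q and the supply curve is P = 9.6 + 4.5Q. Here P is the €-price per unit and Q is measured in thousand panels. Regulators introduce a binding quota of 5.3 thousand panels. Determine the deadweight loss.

Competitive equilibrium: 130 − 3.8Q = 9.6 + 4.5Q → Q* = 14.506, P* = 74.8771.
At Q = 5.3: demand price = 130 − 3.8·5.3 = 109.86; supply price = 9.6 + 4.5·5.3 = 33.45.
ΔQ = 14.506 − 5.3 = 9.206; wedge = 109.86 − 33.45 = 76.41.
DWL = ½ × 9.206 × 76.41 = €351.72 thousand.

€351.72 thousand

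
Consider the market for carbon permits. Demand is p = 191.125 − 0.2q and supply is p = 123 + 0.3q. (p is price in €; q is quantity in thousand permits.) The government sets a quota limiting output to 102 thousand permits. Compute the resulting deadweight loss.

€293.27 thousand

Competitive equilibrium: 191.125 − 0.2q = 123 + 0.3q → q* = 136.25, p* = 163.875.
At q = 102: demand price = 191.125 − 0.2·102 = 170.725; supply price = 123 + 0.3·102 = 153.6.
Δq = 136.25 − 102 = 34.25; wedge = 170.725 − 153.6 = 17.125.
Deadweight loss = ½ × 34.25 × 17.125 = €293.27 thousand.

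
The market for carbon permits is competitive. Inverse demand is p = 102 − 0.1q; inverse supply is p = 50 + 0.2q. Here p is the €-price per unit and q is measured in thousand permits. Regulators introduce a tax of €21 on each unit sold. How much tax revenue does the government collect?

€2170 thousand

Competitive equilibrium: 102 − 0.1q = 50 + 0.2q → q* = 173.3333, p* = 84.6667.
With the tax, the buyer price exceeds the seller price by 21: (102 − 0.1q) − (50 + 0.2q) = 21 → q' = 103.3333.
Tax revenue = 21 × 103.3333 = €2170 thousand.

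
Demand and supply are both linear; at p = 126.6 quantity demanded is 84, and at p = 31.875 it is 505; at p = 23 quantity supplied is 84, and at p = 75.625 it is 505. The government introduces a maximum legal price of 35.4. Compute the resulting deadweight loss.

Demand slope = (31.875 − 126.6)/(505 − 84) = −0.225, so p = 145.5 − 0.225q.
Supply slope = (75.625 − 23)/(505 − 84) = 0.125, so p = 12.5 + 0.125q.
Competitive equilibrium: 145.5 − 0.225q = 12.5 + 0.125q → q* = 380, p* = 60.
At the ceiling p = 35.4, quantity supplied = (35.4 − 12.5)/0.125 = 183.2.
Willingness to pay at q' = 183.2: 145.5 − 0.225·183.2 = 104.28.
Δq = 380 − 183.2 = 196.8; wedge = 104.28 − 35.4 = 68.88.
Deadweight loss = ½ × 196.8 × 68.88 = 6777.792.

6777.792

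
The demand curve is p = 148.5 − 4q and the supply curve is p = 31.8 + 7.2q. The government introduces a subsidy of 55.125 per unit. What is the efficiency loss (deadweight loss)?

Competitive equilibrium: 148.5 − 4q = 31.8 + 7.2q → q* = 10.4196, p* = 106.8214.
The subsidy lowers effective supply by 55.125: p = 7.2q − 23.325.
New quantity: 148.5 − 4q = 7.2q − 23.325 → q' = 15.3415.
Overproduction Δq = 15.3415 − 10.4196 = 4.9219; wedge = subsidy = 55.125.
Welfare loss = ½ × 4.9219 × 55.125 = 135.66.

135.66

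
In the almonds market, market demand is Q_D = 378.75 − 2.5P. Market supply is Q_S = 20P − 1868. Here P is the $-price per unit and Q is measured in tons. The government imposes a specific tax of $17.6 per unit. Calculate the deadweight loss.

In inverse form: demand P = 151.5 − 0.4Q, supply P = 93.4 + 0.05Q.
Competitive equilibrium: 151.5 − 0.4Q = 93.4 + 0.05Q → Q* = 129.1111, P* = 99.8556.
With the tax, the buyer price exceeds the seller price by 17.6: (151.5 − 0.4Q) − (93.4 + 0.05Q) = 17.6 → Q' = 90.
ΔQ = 129.1111 − 90 = 39.1111; the wedge equals the tax, 17.6.
Deadweight loss = ½ × 39.1111 × 17.6 = $344.18.

$344.18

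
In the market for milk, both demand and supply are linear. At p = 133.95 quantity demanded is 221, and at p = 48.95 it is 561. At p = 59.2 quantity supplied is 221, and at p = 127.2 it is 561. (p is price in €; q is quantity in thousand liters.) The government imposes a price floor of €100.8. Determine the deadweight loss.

Demand slope = (48.95 − 133.95)/(561 − 221) = −0.25, so p = 189.2 − 0.25q.
Supply slope = (127.2 − 59.2)/(561 − 221) = 0.2, so p = 15 + 0.2q.
Competitive equilibrium: 189.2 − 0.25q = 15 + 0.2q → q* = 387.1111, p* = 92.4222.
At the floor p = 100.8, quantity demanded = (189.2 − 100.8)/0.25 = 353.6.
Sellers' marginal cost at q' = 353.6: 15 + 0.2·353.6 = 85.72.
Δq = 387.1111 − 353.6 = 33.5111; wedge = 100.8 − 85.72 = 15.08.
DWL = ½ × 33.5111 × 15.08 = €252.67 thousand.

€252.67 thousand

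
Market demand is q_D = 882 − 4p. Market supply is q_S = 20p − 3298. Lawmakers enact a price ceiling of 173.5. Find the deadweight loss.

26.67

In inverse form: demand p = 220.5 − 0.25q, supply p = 164.9 + 0.05q.
Competitive equilibrium: 220.5 − 0.25q = 164.9 + 0.05q → q* = 185.3333, p* = 174.1667.
At the ceiling p = 173.5, quantity supplied = (173.5 − 164.9)/0.05 = 172.
Willingness to pay at q' = 172: 220.5 − 0.25·172 = 177.5.
Δq = 185.3333 − 172 = 13.3333; wedge = 177.5 − 173.5 = 4.
The triangle = ½ × 13.3333 × 4 = 26.67.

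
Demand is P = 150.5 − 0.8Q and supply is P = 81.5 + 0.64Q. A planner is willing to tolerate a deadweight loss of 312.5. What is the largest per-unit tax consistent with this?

30

Competitive equilibrium: 150.5 − 0.8Q = 81.5 + 0.64Q → Q* = 47.9167, P* = 112.1667.
A tax t gives ΔQ = t/1.44 and wedge t, so DWL = t²/2.88.
t²/2.88 = 312.5 → t² = 900 → t = 30.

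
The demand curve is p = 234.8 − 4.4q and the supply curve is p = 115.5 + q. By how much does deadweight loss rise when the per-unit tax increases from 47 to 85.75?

476.30

Competitive equilibrium: 234.8 − 4.4q = 115.5 + q → q* = 22.0926, p* = 137.5926.
For a per-unit tax t: Δq = t/5.4, so DWL = ½·t·(t/5.4) = t²/10.8.
At t = 47: DWL = 204.537. At t = 85.75: DWL = 680.839.
Increase = 680.839 − 204.537 = 476.30.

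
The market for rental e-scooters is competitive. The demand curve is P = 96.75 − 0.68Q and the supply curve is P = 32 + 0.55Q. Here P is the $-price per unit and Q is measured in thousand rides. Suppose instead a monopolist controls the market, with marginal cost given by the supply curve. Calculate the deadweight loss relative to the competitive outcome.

$216.02 thousand

Competitive equilibrium: 96.75 − 0.68Q = 32 + 0.55Q → Q* = 52.6423, P* = 60.9533.
Marginal revenue: MR = 96.75 − 1.36Q. Set MR = MC: 96.75 − 1.36Q = 32 + 0.55Q → Q_m = 33.9005.
Price P_m = 96.75 − 0.68·33.9005 = 73.6977; MC(Q_m) = 32 + 0.55·33.9005 = 50.6453.
Competitive Q* = 52.6423, so ΔQ = 18.7418; wedge = 73.6977 − 50.6453 = 23.0524.
Deadweight loss = ½ × 18.7418 × 23.0524 = $216.02 thousand.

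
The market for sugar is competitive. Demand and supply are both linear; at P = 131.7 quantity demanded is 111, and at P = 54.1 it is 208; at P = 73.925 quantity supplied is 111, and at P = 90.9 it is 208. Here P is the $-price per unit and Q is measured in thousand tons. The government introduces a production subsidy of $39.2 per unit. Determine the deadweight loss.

Demand slope = (54.1 − 131.7)/(208 − 111) = −0.8, so P = 220.5 − 0.8Q.
Supply slope = (90.9 − 73.925)/(208 − 111) = 0.175, so P = 54.5 + 0.175Q.
Competitive equilibrium: 220.5 − 0.8Q = 54.5 + 0.175Q → Q* = 170.2564, P* = 84.2949.
The subsidy lowers effective supply by 39.2: P = 15.3 + 0.175Q.
New quantity: 220.5 − 0.8Q = 15.3 + 0.175Q → Q' = 210.4615.
Overproduction ΔQ = 210.4615 − 170.2564 = 40.2051; wedge = subsidy = 39.2.
Deadweight loss = ½ × 40.2051 × 39.2 = $788.02 thousand.

$788.02 thousand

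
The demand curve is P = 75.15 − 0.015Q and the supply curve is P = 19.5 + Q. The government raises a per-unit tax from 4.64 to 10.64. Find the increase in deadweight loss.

45.16

Competitive equilibrium: 75.15 − 0.015Q = 19.5 + Q → Q* = 54.8276, P* = 74.3276.
For a per-unit tax t: ΔQ = t/1.015, so DWL = ½·t·(t/1.015) = t²/2.03.
At t = 4.64: DWL = 10.606. At t = 10.64: DWL = 55.768.
Increase = 55.768 − 10.606 = 45.16.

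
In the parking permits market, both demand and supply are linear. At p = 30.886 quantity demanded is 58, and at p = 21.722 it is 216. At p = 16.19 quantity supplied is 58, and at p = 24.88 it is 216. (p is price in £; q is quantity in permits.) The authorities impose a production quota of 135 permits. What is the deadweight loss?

Demand slope = (21.722 − 30.886)/(216 − 58) = −0.058, so p = 34.25 − 0.058q.
Supply slope = (24.88 − 16.19)/(216 − 58) = 0.055, so p = 13 + 0.055q.
Competitive equilibrium: 34.25 − 0.058q = 13 + 0.055q → q* = 188.0531, p* = 23.3429.
At q = 135: demand price = 34.25 − 0.058·135 = 26.42; supply price = 13 + 0.055·135 = 20.425.
Δq = 188.0531 − 135 = 53.0531; wedge = 26.42 − 20.425 = 5.995.
DWL = ½ × 53.0531 × 5.995 = £159.03.

£159.03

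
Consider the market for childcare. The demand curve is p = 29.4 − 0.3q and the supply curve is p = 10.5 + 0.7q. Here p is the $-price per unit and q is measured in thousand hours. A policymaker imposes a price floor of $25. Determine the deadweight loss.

Competitive equilibrium: 29.4 − 0.3q = 10.5 + 0.7q → q* = 18.9, p* = 23.73.
At the floor p = 25, quantity demanded = (29.4 − 25)/0.3 = 14.6667.
Sellers' marginal cost at q' = 14.6667: 10.5 + 0.7·14.6667 = 20.7667.
Δq = 18.9 − 14.6667 = 4.2333; wedge = 25 − 20.7667 = 4.2333.
Deadweight loss = ½ × 4.2333 × 4.2333 = $8.96 thousand.

$8.96 thousand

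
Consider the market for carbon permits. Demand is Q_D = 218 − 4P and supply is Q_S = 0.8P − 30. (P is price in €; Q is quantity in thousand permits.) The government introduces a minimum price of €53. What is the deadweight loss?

In inverse form: demand P = 54.5 − 0.25Q, supply P = 37.5 + 1.25Q.
Competitive equilibrium: 54.5 − 0.25Q = 37.5 + 1.25Q → Q* = 11.3333, P* = 51.6667.
At the floor P = 53, quantity demanded = (54.5 − 53)/0.25 = 6.
Sellers' marginal cost at Q' = 6: 37.5 + 1.25·6 = 45.
ΔQ = 11.3333 − 6 = 5.3333; wedge = 53 − 45 = 8.
DWL = ½ × 5.3333 × 8 = €21.33 thousand.

€21.33 thousand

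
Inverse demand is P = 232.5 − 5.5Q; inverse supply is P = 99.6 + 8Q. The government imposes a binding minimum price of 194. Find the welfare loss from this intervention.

54.61

Competitive equilibrium: 232.5 − 5.5Q = 99.6 + 8Q → Q* = 9.8444, P* = 178.3556.
At the floor P = 194, quantity demanded = (232.5 − 194)/5.5 = 7.
Sellers' marginal cost at Q' = 7: 99.6 + 8·7 = 155.6.
ΔQ = 9.8444 − 7 = 2.8444; wedge = 194 − 155.6 = 38.4.
The triangle = ½ × 2.8444 × 38.4 = 54.61.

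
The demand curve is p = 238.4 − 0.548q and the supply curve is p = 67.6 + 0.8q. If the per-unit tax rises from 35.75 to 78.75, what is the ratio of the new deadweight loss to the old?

Competitive equilibrium: 238.4 − 0.548q = 67.6 + 0.8q → q* = 126.7062, p* = 168.965.
For a per-unit tax t: Δq = t/1.348, so DWL = ½·t·(t/1.348) = t²/2.696.
At t = 35.75: DWL = 474.059. At t = 78.75: DWL = 2300.283.
Ratio = (78.75/35.75)² = 4.852.

4.852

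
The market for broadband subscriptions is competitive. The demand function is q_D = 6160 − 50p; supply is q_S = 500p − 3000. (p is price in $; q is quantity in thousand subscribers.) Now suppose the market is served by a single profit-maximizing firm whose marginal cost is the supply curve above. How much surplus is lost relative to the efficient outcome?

$70788.70 thousand

In inverse form: demand p = 123.2 − 0.02q, supply p = 6 + 0.002q.
Competitive equilibrium: 123.2 − 0.02q = 6 + 0.002q → q* = 5327.272727, p* = 16.654545.
Marginal revenue: MR = 123.2 − 0.04q. Set MR = MC: 123.2 − 0.04q = 6 + 0.002q → q_m = 2790.47619.
Price p_m = 123.2 − 0.02·2790.47619 = 67.390476; MC(q_m) = 6 + 0.002·2790.47619 = 11.580952.
Competitive q* = 5327.272727, so Δq = 2536.796537; wedge = 67.390476 − 11.580952 = 55.809524.
The triangle = ½ × 2536.796537 × 55.809524 = $70788.70 thousand.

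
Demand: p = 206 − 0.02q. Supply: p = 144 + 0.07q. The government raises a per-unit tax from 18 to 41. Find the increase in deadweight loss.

Competitive equilibrium: 206 − 0.02q = 144 + 0.07q → q* = 688.8889, p* = 192.2222.
For a per-unit tax t: Δq = t/0.09, so DWL = ½·t·(t/0.09) = t²/0.18.
At t = 18: DWL = 1800. At t = 41: DWL = 9338.889.
Increase = 9338.889 − 1800 = 7538.89.

7538.89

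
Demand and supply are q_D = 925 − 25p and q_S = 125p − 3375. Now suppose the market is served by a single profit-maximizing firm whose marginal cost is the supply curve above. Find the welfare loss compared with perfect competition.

In inverse form: demand p = 37 − 0.04q, supply p = 27 + 0.008q.
Competitive equilibrium: 37 − 0.04q = 27 + 0.008q → q* = 208.3333, p* = 28.6667.
Marginal revenue: MR = 37 − 0.08q. Set MR = MC: 37 − 0.08q = 27 + 0.008q → q_m = 113.6364.
Price p_m = 37 − 0.04·113.6364 = 32.4545; MC(q_m) = 27 + 0.008·113.6364 = 27.9091.
Competitive q* = 208.3333, so Δq = 94.6969; wedge = 32.4545 − 27.9091 = 4.5454.
Welfare loss = ½ × 94.6969 × 4.5454 = 215.22.

215.22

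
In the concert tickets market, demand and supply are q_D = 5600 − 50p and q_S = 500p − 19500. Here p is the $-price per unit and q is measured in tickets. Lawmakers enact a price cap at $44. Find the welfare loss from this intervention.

$7363.64

In inverse form: demand p = 112 − 0.02q, supply p = 39 + 0.002q.
Competitive equilibrium: 112 − 0.02q = 39 + 0.002q → q* = 3318.1818, p* = 45.6364.
At the ceiling p = 44, quantity supplied = (44 − 39)/0.002 = 2500.
Willingness to pay at q' = 2500: 112 − 0.02·2500 = 62.
Δq = 3318.1818 − 2500 = 818.1818; wedge = 62 − 44 = 18.
Welfare loss = ½ × 818.1818 × 18 = $7363.64.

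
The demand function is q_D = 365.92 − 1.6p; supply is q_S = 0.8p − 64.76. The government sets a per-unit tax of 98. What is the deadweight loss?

2561.07

In inverse form: demand p = 228.7 − 0.625q, supply p = 80.95 + 1.25q.
Competitive equilibrium: 228.7 − 0.625q = 80.95 + 1.25q → q* = 78.8, p* = 179.45.
With the tax, the buyer price exceeds the seller price by 98: (228.7 − 0.625q) − (80.95 + 1.25q) = 98 → q' = 26.5333.
Δq = 78.8 − 26.5333 = 52.2667; the wedge equals the tax, 98.
DWL = ½ × 52.2667 × 98 = 2561.07.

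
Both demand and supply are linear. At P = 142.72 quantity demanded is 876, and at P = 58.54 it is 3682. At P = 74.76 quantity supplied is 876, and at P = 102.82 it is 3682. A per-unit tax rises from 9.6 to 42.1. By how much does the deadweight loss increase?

21003.125

Demand slope = (58.54 − 142.72)/(3682 − 876) = −0.03, so P = 169 − 0.03Q.
Supply slope = (102.82 − 74.76)/(3682 − 876) = 0.01, so P = 66 + 0.01Q.
Competitive equilibrium: 169 − 0.03Q = 66 + 0.01Q → Q* = 2575, P* = 91.75.
For a per-unit tax t: ΔQ = t/0.04, so DWL = ½·t·(t/0.04) = t²/0.08.
At t = 9.6: DWL = 1152. At t = 42.1: DWL = 22155.125.
Increase = 22155.125 − 1152 = 21003.125.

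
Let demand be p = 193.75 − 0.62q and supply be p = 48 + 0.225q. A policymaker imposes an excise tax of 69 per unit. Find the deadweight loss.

Competitive equilibrium: 193.75 − 0.62q = 48 + 0.225q → q* = 172.4852, p* = 86.8092.
With the tax, the buyer price exceeds the seller price by 69: (193.75 − 0.62q) − (48 + 0.225q) = 69 → q' = 90.8284.
Δq = 172.4852 − 90.8284 = 81.6568; the wedge equals the tax, 69.
The triangle = ½ × 81.6568 × 69 = 2817.16.

2817.16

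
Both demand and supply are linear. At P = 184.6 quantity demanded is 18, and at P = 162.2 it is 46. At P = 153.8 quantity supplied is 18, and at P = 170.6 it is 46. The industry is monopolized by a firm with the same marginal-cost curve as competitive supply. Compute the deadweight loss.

Demand slope = (162.2 − 184.6)/(46 − 18) = −0.8, so P = 199 − 0.8Q.
Supply slope = (170.6 − 153.8)/(46 − 18) = 0.6, so P = 143 + 0.6Q.
Competitive equilibrium: 199 − 0.8Q = 143 + 0.6Q → Q* = 40, P* = 167.
Marginal revenue: MR = 199 − 1.6Q. Set MR = MC: 199 − 1.6Q = 143 + 0.6Q → Q_m = 25.4545.
Price P_m = 199 − 0.8·25.4545 = 178.6364; MC(Q_m) = 143 + 0.6·25.4545 = 158.2727.
Competitive Q* = 40, so ΔQ = 14.5455; wedge = 178.6364 − 158.2727 = 20.3637.
Welfare loss = ½ × 14.5455 × 20.3637 = 148.10.

148.10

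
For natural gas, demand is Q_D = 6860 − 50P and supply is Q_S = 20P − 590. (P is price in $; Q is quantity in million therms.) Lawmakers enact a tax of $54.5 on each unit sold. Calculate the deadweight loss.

$21216.07 million

In inverse form: demand P = 137.2 − 0.02Q, supply P = 29.5 + 0.05Q.
Competitive equilibrium: 137.2 − 0.02Q = 29.5 + 0.05Q → Q* = 1538.5714, P* = 106.4286.
With the tax, the buyer price exceeds the seller price by 54.5: (137.2 − 0.02Q) − (29.5 + 0.05Q) = 54.5 → Q' = 760.
ΔQ = 1538.5714 − 760 = 778.5714; the wedge equals the tax, 54.5.
Deadweight loss = ½ × 778.5714 × 54.5 = $21216.07 million.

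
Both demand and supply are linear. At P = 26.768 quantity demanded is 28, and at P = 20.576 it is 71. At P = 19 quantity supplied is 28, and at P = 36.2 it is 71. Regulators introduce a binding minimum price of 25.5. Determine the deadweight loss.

Demand slope = (20.576 − 26.768)/(71 − 28) = −0.144, so P = 30.8 − 0.144Q.
Supply slope = (36.2 − 19)/(71 − 28) = 0.4, so P = 7.8 + 0.4Q.
Competitive equilibrium: 30.8 − 0.144Q = 7.8 + 0.4Q → Q* = 42.2794, P* = 24.7118.
At the floor P = 25.5, quantity demanded = (30.8 − 25.5)/0.144 = 36.8056.
Sellers' marginal cost at Q' = 36.8056: 7.8 + 0.4·36.8056 = 22.5222.
ΔQ = 42.2794 − 36.8056 = 5.4738; wedge = 25.5 − 22.5222 = 2.9778.
Deadweight loss = ½ × 5.4738 × 2.9778 = 8.15.

8.15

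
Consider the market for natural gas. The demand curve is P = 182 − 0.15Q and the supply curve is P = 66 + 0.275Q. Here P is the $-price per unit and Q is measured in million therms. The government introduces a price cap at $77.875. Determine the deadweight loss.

Competitive equilibrium: 182 − 0.15Q = 66 + 0.275Q → Q* = 272.9412, P* = 141.0588.
At the ceiling P = 77.875, quantity supplied = (77.875 − 66)/0.275 = 43.1818.
Willingness to pay at Q' = 43.1818: 182 − 0.15·43.1818 = 175.5227.
ΔQ = 272.9412 − 43.1818 = 229.7594; wedge = 175.5227 − 77.875 = 97.6477.
Welfare loss = ½ × 229.7594 × 97.6477 = $11217.74 million.

$11217.74 million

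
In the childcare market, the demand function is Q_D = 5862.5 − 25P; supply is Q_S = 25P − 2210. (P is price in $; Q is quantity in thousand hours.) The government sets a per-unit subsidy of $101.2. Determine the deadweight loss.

In inverse form: demand P = 234.5 − 0.04Q, supply P = 88.4 + 0.04Q.
Competitive equilibrium: 234.5 − 0.04Q = 88.4 + 0.04Q → Q* = 1826.25, P* = 161.45.
The subsidy lowers effective supply by 101.2: P = 0.04Q − 12.8.
New quantity: 234.5 − 0.04Q = 0.04Q − 12.8 → Q' = 3091.25.
Overproduction ΔQ = 3091.25 − 1826.25 = 1265; wedge = subsidy = 101.2.
DWL = ½ × 1265 × 101.2 = $64009 thousand.

$64009 thousand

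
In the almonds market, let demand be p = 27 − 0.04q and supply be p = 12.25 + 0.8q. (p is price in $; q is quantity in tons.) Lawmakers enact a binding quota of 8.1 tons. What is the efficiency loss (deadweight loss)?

Competitive equilibrium: 27 − 0.04q = 12.25 + 0.8q → q* = 17.5595, p* = 26.2976.
At q = 8.1: demand price = 27 − 0.04·8.1 = 26.676; supply price = 12.25 + 0.8·8.1 = 18.73.
Δq = 17.5595 − 8.1 = 9.4595; wedge = 26.676 − 18.73 = 7.946.
Welfare loss = ½ × 9.4595 × 7.946 = $37.58.

$37.58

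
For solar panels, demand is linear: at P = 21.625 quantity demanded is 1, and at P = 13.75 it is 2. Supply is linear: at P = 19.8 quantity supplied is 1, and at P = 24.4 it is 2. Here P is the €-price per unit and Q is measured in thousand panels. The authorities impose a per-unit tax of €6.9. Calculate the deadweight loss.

€1.91 thousand

Demand slope = (13.75 − 21.625)/(2 − 1) = −7.875, so P = 29.5 − 7.875Q.
Supply slope = (24.4 − 19.8)/(2 − 1) = 4.6, so P = 15.2 + 4.6Q.
Competitive equilibrium: 29.5 − 7.875Q = 15.2 + 4.6Q → Q* = 1.1463, P* = 20.4729.
With the tax, the buyer price exceeds the seller price by 6.9: (29.5 − 7.875Q) − (15.2 + 4.6Q) = 6.9 → Q' = 0.5932.
ΔQ = 1.1463 − 0.5932 = 0.5531; the wedge equals the tax, 6.9.
The triangle = ½ × 0.5531 × 6.9 = €1.91 thousand.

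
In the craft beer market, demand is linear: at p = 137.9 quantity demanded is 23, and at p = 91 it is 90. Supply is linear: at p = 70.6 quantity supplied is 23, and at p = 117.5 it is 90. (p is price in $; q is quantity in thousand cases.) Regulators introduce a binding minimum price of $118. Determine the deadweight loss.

Demand slope = (91 − 137.9)/(90 − 23) = −0.7, so p = 154 − 0.7q.
Supply slope = (117.5 − 70.6)/(90 − 23) = 0.7, so p = 54.5 + 0.7q.
Competitive equilibrium: 154 − 0.7q = 54.5 + 0.7q → q* = 71.0714, p* = 104.25.
At the floor p = 118, quantity demanded = (154 − 118)/0.7 = 51.4286.
Sellers' marginal cost at q' = 51.4286: 54.5 + 0.7·51.4286 = 90.5.
Δq = 71.0714 − 51.4286 = 19.6428; wedge = 118 − 90.5 = 27.5.
The triangle = ½ × 19.6428 × 27.5 = $270.09 thousand.

$270.09 thousand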